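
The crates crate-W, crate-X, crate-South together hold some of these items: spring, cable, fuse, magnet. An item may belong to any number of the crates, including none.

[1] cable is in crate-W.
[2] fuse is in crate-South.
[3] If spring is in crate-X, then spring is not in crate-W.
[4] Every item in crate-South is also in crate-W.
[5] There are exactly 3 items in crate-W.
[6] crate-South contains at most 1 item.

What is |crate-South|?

1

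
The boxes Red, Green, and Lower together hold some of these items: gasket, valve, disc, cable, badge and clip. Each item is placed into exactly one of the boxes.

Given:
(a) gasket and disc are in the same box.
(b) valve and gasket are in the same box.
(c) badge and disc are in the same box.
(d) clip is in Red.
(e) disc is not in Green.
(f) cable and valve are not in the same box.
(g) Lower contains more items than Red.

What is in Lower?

Lower = {badge, disc, gasket, valve}

From (d): clip ∈ Red.
From (e): disc ∉ Green.
(a): gasket matches disc: gasket ∉ Green.
(b): valve matches gasket: valve ∉ Green.
(c): badge matches disc: badge ∉ Green.
Suppose gasket ∉ Lower: no assignment then satisfies all the clues, so gasket ∈ Lower.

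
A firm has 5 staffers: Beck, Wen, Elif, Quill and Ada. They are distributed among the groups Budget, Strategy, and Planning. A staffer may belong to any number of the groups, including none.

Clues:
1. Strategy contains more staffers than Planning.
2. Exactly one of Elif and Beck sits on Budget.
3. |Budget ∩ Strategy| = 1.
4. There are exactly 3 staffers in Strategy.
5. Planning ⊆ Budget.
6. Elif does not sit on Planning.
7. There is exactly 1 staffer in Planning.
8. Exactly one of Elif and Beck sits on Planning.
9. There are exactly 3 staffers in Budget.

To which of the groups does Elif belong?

From (6): Elif ∉ Planning.
(8) (exactly one): Beck ∈ Planning.
(5) with Beck ∈ Planning: Beck ∈ Budget.
(7): Planning already has 1, so the rest are out.
(2) (exactly one): Elif ∉ Budget.
Suppose Elif ∉ Strategy: no assignment then satisfies all the clues, so Elif ∈ Strategy.

Elif: Strategy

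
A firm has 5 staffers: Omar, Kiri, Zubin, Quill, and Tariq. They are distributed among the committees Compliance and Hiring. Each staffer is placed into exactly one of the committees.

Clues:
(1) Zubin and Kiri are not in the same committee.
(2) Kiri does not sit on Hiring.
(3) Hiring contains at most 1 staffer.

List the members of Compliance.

From (2): Kiri ∉ Hiring.
Only one committee left: Kiri ∈ Compliance.
(1): Zubin ∉ Compliance.
Only one committee left: Zubin ∈ Hiring.
(3): Hiring already has 1, so the rest are out.
Only one committee left: Omar ∈ Compliance.
Only one committee left: Quill ∈ Compliance.
Only one committee left: Tariq ∈ Compliance.

Compliance = {Kiri, Omar, Quill, Tariq}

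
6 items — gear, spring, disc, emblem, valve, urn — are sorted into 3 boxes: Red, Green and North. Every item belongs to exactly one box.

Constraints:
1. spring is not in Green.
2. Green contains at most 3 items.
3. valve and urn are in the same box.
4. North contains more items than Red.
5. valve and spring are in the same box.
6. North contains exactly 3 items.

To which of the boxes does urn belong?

From (1): spring ∉ Green.
(5): valve matches spring: valve ∉ Green.
(3): urn matches valve: urn ∉ Green.
Suppose urn ∈ Red: no assignment then satisfies all the clues, so urn ∉ Red.

urn: North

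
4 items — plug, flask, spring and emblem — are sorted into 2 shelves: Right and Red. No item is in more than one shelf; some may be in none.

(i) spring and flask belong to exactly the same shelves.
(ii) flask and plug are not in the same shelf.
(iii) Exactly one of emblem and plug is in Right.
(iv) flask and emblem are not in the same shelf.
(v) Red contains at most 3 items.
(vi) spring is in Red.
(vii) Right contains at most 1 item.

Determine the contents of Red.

Red = {flask, spring}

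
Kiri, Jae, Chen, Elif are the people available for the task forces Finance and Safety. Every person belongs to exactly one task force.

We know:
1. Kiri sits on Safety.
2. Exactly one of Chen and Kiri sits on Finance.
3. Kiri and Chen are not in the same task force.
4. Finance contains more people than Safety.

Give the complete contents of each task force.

Finance = {Chen, Elif, Jae}; Safety = {Kiri}

From (1): Kiri ∈ Safety.
(2) (exactly one): Chen ∈ Finance.
Suppose Jae ∉ Finance: no assignment then satisfies all the clues, so Jae ∈ Finance.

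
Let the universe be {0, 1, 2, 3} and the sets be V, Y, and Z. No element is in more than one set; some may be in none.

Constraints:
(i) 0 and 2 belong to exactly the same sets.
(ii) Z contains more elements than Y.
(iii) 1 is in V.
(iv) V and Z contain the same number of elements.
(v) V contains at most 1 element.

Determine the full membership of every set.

V = {1}; Y = {}; Z = {3}

From (iii): 1 ∈ V.
(v): V already has 1, so the rest are out.
Suppose 0 ∈ Y: no assignment then satisfies all the clues, so 0 ∉ Y.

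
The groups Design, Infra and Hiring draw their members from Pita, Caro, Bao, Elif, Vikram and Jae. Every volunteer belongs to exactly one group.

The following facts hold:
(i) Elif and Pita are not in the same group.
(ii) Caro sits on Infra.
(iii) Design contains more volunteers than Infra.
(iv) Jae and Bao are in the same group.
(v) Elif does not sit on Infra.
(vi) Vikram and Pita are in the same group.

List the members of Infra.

Infra = {Caro}

From (ii): Caro ∈ Infra.
From (v): Elif ∉ Infra.
Suppose Pita ∈ Infra: no assignment then satisfies all the clues, so Pita ∉ Infra.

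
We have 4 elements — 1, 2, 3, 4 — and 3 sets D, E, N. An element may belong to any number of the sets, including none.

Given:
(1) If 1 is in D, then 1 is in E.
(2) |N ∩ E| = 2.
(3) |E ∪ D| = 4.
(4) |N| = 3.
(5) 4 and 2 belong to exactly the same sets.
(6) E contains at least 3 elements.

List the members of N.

N = {2, 3, 4}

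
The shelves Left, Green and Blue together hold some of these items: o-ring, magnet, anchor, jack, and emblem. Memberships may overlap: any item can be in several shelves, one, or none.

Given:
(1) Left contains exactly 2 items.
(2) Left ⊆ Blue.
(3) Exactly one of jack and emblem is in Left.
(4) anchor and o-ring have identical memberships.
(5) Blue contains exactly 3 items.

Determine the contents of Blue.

Blue = {emblem, jack, magnet}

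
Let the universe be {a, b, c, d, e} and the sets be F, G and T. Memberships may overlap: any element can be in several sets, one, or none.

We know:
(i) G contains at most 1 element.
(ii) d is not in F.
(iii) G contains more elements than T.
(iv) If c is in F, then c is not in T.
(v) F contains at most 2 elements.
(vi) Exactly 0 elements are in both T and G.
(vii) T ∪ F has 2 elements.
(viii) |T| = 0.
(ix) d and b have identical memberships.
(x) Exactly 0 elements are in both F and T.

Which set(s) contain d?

d: none

From (ii): d ∉ F.
(viii): T already has 0, so the rest are out.
(ix): b matches d: b ∉ F.
Suppose d ∈ G: no assignment then satisfies all the clues, so d ∉ G.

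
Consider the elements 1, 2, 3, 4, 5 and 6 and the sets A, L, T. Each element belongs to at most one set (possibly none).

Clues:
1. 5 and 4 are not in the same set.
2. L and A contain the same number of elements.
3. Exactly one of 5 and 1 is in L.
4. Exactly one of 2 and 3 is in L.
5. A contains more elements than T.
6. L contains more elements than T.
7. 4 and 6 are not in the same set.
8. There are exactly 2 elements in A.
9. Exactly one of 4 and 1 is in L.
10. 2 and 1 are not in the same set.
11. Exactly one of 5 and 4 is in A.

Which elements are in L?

L = {1, 3}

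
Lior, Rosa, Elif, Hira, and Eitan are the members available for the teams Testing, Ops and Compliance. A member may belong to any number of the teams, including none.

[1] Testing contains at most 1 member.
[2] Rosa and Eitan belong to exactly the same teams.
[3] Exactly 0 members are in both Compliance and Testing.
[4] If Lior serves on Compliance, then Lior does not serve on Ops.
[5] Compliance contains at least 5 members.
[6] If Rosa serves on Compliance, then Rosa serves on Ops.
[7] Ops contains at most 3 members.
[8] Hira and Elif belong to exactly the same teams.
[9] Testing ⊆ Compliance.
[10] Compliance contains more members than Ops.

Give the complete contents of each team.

Testing = {}; Ops = {Eitan, Rosa}; Compliance = {Eitan, Elif, Hira, Lior, Rosa}

(5): only 5 candidates remain for Compliance, so all are in.
(6): Rosa ∈ Ops.
(2): Eitan matches Rosa: Eitan ∈ Ops.
(4): Lior ∉ Ops.
Suppose Lior ∈ Testing: no assignment then satisfies all the clues, so Lior ∉ Testing.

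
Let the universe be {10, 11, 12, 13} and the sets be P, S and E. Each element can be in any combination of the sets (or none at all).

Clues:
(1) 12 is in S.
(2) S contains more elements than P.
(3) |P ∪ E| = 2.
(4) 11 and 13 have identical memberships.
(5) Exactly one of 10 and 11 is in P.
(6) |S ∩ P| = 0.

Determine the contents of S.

S = {11, 12, 13}

From (1): 12 ∈ S.
Suppose 10 ∈ S: no assignment then satisfies all the clues, so 10 ∉ S.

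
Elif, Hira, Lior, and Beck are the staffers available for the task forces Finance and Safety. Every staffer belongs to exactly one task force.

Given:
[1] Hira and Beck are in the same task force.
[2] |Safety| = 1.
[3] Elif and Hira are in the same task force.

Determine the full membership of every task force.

Finance = {Beck, Elif, Hira}; Safety = {Lior}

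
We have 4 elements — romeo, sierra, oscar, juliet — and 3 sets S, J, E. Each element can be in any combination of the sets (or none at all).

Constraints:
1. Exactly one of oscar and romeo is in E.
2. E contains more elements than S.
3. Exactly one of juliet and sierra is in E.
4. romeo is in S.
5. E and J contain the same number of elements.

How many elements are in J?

2

From (4): romeo ∈ S.
Suppose sierra ∈ S: no assignment then satisfies all the clues, so sierra ∉ S.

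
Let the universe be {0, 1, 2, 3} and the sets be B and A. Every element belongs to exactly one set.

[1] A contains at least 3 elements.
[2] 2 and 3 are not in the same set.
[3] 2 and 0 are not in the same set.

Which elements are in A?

A = {0, 1, 3}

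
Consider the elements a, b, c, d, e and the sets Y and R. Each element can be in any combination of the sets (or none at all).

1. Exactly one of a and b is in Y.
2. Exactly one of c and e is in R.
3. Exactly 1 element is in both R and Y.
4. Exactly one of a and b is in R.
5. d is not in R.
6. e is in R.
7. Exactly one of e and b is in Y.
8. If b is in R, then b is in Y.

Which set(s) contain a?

a: none

From (5): d ∉ R.
From (6): e ∈ R.
(2) (exactly one): c ∉ R.
Suppose a ∈ Y: no assignment then satisfies all the clues, so a ∉ Y.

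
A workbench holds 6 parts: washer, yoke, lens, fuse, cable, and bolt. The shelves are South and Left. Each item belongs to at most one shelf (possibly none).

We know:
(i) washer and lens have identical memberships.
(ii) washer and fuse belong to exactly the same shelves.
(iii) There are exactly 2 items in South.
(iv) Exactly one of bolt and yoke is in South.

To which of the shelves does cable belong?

cable: South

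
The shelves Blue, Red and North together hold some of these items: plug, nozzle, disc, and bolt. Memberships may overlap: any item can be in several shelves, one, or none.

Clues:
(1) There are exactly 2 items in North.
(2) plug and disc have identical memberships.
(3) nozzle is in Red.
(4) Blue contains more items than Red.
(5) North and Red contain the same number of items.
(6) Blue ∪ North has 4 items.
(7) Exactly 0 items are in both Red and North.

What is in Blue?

From (3): nozzle ∈ Red.
Suppose plug ∉ Blue: no assignment then satisfies all the clues, so plug ∈ Blue.

Blue = {bolt, disc, nozzle, plug}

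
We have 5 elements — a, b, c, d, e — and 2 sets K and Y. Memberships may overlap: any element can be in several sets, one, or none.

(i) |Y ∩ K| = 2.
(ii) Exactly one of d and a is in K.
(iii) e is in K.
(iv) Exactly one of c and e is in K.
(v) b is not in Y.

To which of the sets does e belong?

From (iii): e ∈ K.
From (v): b ∉ Y.
(iv) (exactly one): c ∉ K.
Suppose e ∉ Y: no assignment then satisfies all the clues, so e ∈ Y.

e: K, Y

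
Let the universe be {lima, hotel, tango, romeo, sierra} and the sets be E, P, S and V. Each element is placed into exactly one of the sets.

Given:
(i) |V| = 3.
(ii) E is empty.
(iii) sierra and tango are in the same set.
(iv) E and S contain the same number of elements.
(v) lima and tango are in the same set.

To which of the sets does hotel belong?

(ii): E already has 0, so the rest are out.
Suppose hotel ∉ P: no assignment then satisfies all the clues, so hotel ∈ P.

hotel: P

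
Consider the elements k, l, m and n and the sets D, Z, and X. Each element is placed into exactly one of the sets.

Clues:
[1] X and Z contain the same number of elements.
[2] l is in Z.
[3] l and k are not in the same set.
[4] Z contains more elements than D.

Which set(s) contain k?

k: X

From (2): l ∈ Z.
(3): k ∉ Z.
Suppose k ∈ D: no assignment then satisfies all the clues, so k ∉ D.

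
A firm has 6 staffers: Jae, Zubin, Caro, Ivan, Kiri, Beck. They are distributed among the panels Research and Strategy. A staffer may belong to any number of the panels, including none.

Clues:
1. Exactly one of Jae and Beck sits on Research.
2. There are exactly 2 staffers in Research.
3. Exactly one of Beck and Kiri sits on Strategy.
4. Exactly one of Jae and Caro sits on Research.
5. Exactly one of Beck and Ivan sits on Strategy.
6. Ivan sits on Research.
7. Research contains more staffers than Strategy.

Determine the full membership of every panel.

From (6): Ivan ∈ Research.
Suppose Jae ∉ Research: no assignment then satisfies all the clues, so Jae ∈ Research.

Research = {Ivan, Jae}; Strategy = {Beck}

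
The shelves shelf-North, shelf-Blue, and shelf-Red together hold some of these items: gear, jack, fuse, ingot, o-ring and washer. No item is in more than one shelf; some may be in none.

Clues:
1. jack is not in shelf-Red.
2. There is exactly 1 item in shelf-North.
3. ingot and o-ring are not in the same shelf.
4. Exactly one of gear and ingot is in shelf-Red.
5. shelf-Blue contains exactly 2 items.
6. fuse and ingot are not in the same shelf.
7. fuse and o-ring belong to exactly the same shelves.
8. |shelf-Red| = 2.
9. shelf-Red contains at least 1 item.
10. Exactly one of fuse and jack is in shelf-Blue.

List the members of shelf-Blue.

shelf-Blue = {fuse, o-ring}

From (1): jack ∉ shelf-Red.
Suppose gear ∈ shelf-Blue: no assignment then satisfies all the clues, so gear ∉ shelf-Blue.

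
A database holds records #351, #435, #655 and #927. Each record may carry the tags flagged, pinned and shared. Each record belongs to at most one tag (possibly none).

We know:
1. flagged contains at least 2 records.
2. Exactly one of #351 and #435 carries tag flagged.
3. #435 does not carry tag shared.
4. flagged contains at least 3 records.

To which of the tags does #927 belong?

From (3): #435 ∉ shared.
Suppose #927 ∉ flagged: no assignment then satisfies all the clues, so #927 ∈ flagged.

#927: flagged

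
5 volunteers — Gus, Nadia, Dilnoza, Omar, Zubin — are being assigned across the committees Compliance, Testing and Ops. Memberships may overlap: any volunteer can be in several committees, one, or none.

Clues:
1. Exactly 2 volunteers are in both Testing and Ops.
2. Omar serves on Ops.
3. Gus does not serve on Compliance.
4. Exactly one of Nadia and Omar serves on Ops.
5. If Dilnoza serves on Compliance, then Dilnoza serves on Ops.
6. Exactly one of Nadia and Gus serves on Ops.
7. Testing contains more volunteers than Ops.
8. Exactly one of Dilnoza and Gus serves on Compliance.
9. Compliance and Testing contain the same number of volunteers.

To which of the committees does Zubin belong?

From (2): Omar ∈ Ops.
From (3): Gus ∉ Compliance.
(4) (exactly one): Nadia ∉ Ops.
(6) (exactly one): Gus ∈ Ops.
(8) (exactly one): Dilnoza ∈ Compliance.
(5): Dilnoza ∈ Ops.
Suppose Zubin ∉ Compliance: no assignment then satisfies all the clues, so Zubin ∈ Compliance.

Zubin: Compliance, Testing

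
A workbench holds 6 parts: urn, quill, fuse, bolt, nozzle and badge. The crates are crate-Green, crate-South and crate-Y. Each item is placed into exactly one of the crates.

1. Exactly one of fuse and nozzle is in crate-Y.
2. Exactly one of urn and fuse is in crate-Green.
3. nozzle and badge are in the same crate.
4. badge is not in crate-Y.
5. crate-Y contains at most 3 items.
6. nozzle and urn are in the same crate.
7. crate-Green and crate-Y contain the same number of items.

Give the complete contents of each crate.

crate-Green = {badge, nozzle, urn}; crate-South = {}; crate-Y = {bolt, fuse, quill}

From (4): badge ∉ crate-Y.
(3): nozzle matches badge: nozzle ∉ crate-Y.
(6): urn matches nozzle: urn ∉ crate-Y.
(1) (exactly one): fuse ∈ crate-Y.
(2) (exactly one): urn ∈ crate-Green.
(6): nozzle matches urn: nozzle ∈ crate-Green.
(3): badge matches nozzle: badge ∈ crate-Green.
Suppose quill ∈ crate-Green: no assignment then satisfies all the clues, so quill ∉ crate-Green.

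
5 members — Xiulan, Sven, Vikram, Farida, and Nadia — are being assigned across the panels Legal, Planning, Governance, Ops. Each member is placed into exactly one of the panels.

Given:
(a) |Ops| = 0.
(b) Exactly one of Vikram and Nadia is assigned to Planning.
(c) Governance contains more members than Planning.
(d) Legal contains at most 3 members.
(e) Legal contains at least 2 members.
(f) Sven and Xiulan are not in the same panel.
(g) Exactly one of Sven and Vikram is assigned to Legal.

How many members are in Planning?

1

(a): Ops already has 0, so the rest are out.
Suppose Xiulan ∈ Planning: no assignment then satisfies all the clues, so Xiulan ∉ Planning.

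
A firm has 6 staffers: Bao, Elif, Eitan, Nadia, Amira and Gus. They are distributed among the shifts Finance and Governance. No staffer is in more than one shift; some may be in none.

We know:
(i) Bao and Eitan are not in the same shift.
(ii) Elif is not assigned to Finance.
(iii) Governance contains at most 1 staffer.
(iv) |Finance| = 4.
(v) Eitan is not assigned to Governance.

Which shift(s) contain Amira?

Amira: Finance

From (ii): Elif ∉ Finance.
From (v): Eitan ∉ Governance.
Suppose Amira ∉ Finance: no assignment then satisfies all the clues, so Amira ∈ Finance.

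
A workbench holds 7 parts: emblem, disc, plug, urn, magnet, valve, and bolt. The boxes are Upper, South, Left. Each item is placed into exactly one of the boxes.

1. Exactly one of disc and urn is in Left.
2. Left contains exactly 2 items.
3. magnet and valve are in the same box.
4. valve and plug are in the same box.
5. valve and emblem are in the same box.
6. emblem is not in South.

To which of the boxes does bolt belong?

bolt: Left

From (6): emblem ∉ South.
(5): valve matches emblem: valve ∉ South.
(3): magnet matches valve: magnet ∉ South.
(4): plug matches valve: plug ∉ South.
Suppose bolt ∈ Upper: no assignment then satisfies all the clues, so bolt ∉ Upper.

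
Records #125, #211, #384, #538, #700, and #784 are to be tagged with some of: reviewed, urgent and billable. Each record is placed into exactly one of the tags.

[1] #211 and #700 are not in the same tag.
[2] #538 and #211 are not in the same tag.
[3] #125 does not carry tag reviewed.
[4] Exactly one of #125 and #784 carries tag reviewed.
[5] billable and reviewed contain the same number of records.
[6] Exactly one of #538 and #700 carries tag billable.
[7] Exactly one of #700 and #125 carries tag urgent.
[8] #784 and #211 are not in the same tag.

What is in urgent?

urgent = {#125, #211}

From (3): #125 ∉ reviewed.
(4) (exactly one): #784 ∈ reviewed.
(8): #211 ∉ reviewed.
Suppose #125 ∉ urgent: no assignment then satisfies all the clues, so #125 ∈ urgent.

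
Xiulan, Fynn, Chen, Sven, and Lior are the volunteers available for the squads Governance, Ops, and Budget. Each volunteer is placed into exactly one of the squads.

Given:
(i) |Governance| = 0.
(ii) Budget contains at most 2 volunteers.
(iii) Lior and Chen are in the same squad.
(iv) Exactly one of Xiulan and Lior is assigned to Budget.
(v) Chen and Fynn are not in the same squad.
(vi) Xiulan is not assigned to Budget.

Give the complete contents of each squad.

Governance = {}; Ops = {Fynn, Sven, Xiulan}; Budget = {Chen, Lior}

From (vi): Xiulan ∉ Budget.
(i): Governance already has 0, so the rest are out.
(iv) (exactly one): Lior ∈ Budget.
Only one squad left: Xiulan ∈ Ops.
(iii): Chen matches Lior: Chen ∉ Ops.
(iii): Chen matches Lior: Chen ∈ Budget.
(v): Fynn ∉ Budget.
Only one squad left: Fynn ∈ Ops.
(ii): Budget already has 2, so the rest are out.
Only one squad left: Sven ∈ Ops.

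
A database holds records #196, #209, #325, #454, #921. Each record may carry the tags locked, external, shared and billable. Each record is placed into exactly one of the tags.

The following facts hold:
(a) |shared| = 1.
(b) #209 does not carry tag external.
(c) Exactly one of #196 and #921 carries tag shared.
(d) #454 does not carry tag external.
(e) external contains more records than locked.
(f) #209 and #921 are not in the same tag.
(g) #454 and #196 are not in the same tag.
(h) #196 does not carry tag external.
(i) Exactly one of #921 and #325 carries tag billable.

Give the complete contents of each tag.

From (b): #209 ∉ external.
From (d): #454 ∉ external.
From (h): #196 ∉ external.
Suppose #196 ∈ locked: no assignment then satisfies all the clues, so #196 ∉ locked.

locked = {}; external = {#921}; shared = {#196}; billable = {#209, #325, #454}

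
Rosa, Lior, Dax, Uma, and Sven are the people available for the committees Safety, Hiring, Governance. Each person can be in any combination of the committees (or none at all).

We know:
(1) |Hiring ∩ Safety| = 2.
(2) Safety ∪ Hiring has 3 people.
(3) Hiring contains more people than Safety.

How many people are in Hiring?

3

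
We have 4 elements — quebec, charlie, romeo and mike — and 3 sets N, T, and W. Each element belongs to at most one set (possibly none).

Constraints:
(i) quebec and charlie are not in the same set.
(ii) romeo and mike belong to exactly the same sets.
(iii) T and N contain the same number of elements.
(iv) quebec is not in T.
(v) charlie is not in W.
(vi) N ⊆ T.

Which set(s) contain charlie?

charlie: none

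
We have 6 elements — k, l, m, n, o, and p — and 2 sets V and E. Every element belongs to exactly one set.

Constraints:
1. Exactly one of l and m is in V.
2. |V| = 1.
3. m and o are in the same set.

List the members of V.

V = {l}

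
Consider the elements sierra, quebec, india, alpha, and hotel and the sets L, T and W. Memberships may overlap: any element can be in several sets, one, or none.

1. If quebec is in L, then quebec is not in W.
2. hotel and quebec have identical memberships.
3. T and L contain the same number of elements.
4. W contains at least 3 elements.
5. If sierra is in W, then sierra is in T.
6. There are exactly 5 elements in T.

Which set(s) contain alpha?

alpha: L, T, W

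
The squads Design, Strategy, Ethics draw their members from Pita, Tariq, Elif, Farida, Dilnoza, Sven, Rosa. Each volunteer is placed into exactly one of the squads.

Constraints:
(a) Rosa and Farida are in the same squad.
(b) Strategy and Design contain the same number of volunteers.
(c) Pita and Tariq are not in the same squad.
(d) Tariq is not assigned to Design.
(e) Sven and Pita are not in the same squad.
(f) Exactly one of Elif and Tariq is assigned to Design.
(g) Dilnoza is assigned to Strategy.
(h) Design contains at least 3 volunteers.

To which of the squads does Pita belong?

From (d): Tariq ∉ Design.
From (g): Dilnoza ∈ Strategy.
(f) (exactly one): Elif ∈ Design.
Suppose Pita ∈ Design: no assignment then satisfies all the clues, so Pita ∉ Design.

Pita: Ethics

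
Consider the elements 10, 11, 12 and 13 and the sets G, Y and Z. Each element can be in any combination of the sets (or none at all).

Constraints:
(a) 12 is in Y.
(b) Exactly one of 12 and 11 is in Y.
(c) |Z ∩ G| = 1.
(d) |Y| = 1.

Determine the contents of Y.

Y = {12}

From (a): 12 ∈ Y.
(b) (exactly one): 11 ∉ Y.
(d): Y already has 1, so the rest are out.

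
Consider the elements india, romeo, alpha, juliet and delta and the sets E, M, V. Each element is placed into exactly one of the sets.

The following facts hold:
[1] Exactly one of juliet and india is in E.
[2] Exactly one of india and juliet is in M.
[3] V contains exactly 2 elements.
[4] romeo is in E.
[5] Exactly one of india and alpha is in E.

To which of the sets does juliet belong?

juliet: M

From (4): romeo ∈ E.
Suppose juliet ∈ E: no assignment then satisfies all the clues, so juliet ∉ E.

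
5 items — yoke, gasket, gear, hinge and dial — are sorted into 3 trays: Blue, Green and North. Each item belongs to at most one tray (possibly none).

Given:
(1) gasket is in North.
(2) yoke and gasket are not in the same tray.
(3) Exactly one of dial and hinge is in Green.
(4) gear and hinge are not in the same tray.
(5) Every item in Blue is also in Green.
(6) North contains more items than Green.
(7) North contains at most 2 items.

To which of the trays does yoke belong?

yoke: none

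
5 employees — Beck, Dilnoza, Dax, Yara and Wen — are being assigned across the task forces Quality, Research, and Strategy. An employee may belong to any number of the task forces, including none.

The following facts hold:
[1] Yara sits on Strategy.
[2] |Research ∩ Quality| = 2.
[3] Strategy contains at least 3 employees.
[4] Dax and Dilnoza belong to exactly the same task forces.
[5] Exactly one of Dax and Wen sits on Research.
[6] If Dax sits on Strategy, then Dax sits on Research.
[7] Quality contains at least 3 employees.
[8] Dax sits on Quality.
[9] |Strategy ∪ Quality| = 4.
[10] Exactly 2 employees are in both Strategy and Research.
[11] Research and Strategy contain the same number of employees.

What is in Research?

Research = {Beck, Dax, Dilnoza}

From (1): Yara ∈ Strategy.
From (8): Dax ∈ Quality.
(4): Dilnoza matches Dax: Dilnoza ∈ Quality.
Suppose Beck ∉ Research: no assignment then satisfies all the clues, so Beck ∈ Research.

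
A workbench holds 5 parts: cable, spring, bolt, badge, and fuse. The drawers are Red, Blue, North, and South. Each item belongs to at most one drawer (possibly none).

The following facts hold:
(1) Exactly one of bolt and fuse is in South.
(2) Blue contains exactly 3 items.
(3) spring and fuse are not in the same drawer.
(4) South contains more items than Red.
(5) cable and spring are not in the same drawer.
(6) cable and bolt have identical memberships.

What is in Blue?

Blue = {badge, bolt, cable}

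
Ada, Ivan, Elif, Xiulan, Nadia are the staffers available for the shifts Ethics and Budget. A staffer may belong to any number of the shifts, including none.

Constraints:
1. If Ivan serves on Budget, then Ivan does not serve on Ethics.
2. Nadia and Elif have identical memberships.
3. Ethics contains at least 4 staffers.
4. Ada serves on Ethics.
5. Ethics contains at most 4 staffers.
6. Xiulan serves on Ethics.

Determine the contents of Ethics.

From (4): Ada ∈ Ethics.
From (6): Xiulan ∈ Ethics.
Suppose Ivan ∈ Ethics: no assignment then satisfies all the clues, so Ivan ∉ Ethics.

Ethics = {Ada, Elif, Nadia, Xiulan}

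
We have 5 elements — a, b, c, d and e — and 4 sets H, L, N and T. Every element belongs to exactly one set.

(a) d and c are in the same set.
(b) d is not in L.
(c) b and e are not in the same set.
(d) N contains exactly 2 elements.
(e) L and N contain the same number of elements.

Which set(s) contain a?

a: L

From (b): d ∉ L.
(a): c matches d: c ∉ L.
Suppose a ∈ H: no assignment then satisfies all the clues, so a ∉ H.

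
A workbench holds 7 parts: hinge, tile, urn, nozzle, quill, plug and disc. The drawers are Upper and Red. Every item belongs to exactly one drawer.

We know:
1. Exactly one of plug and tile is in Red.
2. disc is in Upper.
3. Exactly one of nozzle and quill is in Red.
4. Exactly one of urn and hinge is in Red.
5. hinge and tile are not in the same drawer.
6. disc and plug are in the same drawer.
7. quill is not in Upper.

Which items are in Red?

Red = {quill, tile, urn}

From (2): disc ∈ Upper.
From (7): quill ∉ Upper.
(6): plug matches disc: plug ∈ Upper.
Only one drawer left: quill ∈ Red.
(1) (exactly one): tile ∈ Red.
(3) (exactly one): nozzle ∉ Red.
(5): hinge ∉ Red.
Only one drawer left: hinge ∈ Upper.
Only one drawer left: nozzle ∈ Upper.
(4) (exactly one): urn ∈ Red.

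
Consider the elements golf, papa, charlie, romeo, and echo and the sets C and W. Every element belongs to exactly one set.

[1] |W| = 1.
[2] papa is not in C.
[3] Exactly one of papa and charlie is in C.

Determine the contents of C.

C = {charlie, echo, golf, romeo}

From (2): papa ∉ C.
(3) (exactly one): charlie ∈ C.
Only one set left: papa ∈ W.
(1): W already has 1, so the rest are out.
Only one set left: golf ∈ C.
Only one set left: romeo ∈ C.
Only one set left: echo ∈ C.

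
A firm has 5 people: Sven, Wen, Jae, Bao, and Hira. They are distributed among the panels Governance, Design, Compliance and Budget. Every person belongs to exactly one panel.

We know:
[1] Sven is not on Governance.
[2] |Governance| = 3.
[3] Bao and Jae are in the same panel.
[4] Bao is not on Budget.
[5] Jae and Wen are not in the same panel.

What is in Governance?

Governance = {Bao, Hira, Jae}

From (1): Sven ∉ Governance.
From (4): Bao ∉ Budget.
(3): Jae matches Bao: Jae ∉ Budget.
Suppose Wen ∈ Governance: no assignment then satisfies all the clues, so Wen ∉ Governance.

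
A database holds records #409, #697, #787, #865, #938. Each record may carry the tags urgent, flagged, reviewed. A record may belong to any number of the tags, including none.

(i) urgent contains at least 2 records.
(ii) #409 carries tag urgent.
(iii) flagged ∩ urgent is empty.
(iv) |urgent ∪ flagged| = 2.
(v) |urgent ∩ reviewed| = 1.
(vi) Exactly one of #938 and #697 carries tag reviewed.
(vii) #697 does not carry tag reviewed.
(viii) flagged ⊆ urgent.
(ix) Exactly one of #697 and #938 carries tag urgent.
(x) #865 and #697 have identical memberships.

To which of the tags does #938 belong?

#938: reviewed, urgent

From (ii): #409 ∈ urgent.
From (vii): #697 ∉ reviewed.
(iii) (disjoint): #409 ∉ flagged.
(vi) (exactly one): #938 ∈ reviewed.
(x): #865 matches #697: #865 ∉ reviewed.
Suppose #938 ∉ urgent: no assignment then satisfies all the clues, so #938 ∈ urgent.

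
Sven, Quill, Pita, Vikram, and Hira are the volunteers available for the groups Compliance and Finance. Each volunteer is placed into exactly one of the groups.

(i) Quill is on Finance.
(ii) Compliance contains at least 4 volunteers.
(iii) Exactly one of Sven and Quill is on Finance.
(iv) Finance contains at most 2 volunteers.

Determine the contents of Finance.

Finance = {Quill}

From (i): Quill ∈ Finance.
(ii): only 4 candidates remain for Compliance, so all are in.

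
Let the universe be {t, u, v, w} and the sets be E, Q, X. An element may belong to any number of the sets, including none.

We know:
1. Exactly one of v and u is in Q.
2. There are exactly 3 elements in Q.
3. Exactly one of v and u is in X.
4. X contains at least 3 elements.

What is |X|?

3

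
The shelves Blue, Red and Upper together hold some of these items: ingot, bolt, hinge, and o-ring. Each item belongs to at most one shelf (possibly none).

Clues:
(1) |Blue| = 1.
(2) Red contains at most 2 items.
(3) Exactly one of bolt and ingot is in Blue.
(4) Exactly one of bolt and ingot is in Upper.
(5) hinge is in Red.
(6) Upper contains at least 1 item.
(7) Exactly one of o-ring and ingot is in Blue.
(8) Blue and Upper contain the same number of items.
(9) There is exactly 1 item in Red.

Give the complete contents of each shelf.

Blue = {ingot}; Red = {hinge}; Upper = {bolt}

From (5): hinge ∈ Red.
(9): Red already has 1, so the rest are out.
Suppose ingot ∉ Blue: no assignment then satisfies all the clues, so ingot ∈ Blue.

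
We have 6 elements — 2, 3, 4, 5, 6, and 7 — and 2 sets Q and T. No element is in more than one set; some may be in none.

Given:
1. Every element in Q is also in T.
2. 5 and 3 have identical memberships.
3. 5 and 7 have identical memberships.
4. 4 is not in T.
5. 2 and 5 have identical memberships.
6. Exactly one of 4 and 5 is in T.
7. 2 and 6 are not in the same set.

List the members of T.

From (4): 4 ∉ T.
(1) contrapositive: 4 ∉ Q.
(6) (exactly one): 5 ∈ T.
(2): 3 matches 5: 3 ∉ Q.
(2): 3 matches 5: 3 ∈ T.
(3): 7 matches 5: 7 ∉ Q.
(3): 7 matches 5: 7 ∈ T.
(5): 2 matches 5: 2 ∉ Q.
(5): 2 matches 5: 2 ∈ T.
(7): 6 ∉ T.
(1) contrapositive: 6 ∉ Q.

T = {2, 3, 5, 7}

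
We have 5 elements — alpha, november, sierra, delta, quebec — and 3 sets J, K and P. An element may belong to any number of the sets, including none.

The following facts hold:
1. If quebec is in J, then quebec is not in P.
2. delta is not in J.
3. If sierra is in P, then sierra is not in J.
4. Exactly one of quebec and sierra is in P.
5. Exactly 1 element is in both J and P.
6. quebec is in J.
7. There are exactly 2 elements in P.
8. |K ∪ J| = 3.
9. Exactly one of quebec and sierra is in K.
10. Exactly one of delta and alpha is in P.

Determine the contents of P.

P = {alpha, sierra}

From (2): delta ∉ J.
From (6): quebec ∈ J.
(1): quebec ∉ P.
(4) (exactly one): sierra ∈ P.
(3): sierra ∉ J.
Suppose alpha ∉ P: no assignment then satisfies all the clues, so alpha ∈ P.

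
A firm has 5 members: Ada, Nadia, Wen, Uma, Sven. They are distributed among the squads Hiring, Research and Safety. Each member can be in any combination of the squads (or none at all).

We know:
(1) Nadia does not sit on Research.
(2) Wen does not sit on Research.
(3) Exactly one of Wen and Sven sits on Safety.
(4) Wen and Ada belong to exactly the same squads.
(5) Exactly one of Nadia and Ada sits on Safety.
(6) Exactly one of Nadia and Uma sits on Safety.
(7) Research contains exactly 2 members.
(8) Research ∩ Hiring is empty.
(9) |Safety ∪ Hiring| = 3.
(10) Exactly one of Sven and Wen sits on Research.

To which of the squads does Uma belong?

From (1): Nadia ∉ Research.
From (2): Wen ∉ Research.
(4): Ada matches Wen: Ada ∉ Research.
(7): only 2 candidates remain for Research, so all are in.
(8) (disjoint): Uma ∉ Hiring.
(8) (disjoint): Sven ∉ Hiring.
Suppose Uma ∉ Safety: no assignment then satisfies all the clues, so Uma ∈ Safety.

Uma: Research, Safety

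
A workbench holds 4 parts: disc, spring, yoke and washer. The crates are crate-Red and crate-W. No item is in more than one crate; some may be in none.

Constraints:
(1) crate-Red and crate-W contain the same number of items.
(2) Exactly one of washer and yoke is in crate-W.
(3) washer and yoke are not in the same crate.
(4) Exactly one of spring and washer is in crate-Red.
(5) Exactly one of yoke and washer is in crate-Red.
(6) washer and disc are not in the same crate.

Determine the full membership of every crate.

crate-Red = {washer}; crate-W = {yoke}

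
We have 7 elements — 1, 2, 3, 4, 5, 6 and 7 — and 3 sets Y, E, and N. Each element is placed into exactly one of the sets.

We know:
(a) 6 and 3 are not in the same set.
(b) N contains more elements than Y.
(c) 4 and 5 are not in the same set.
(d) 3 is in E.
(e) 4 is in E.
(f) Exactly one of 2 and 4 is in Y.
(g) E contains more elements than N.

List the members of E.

E = {1, 3, 4, 7}

From (d): 3 ∈ E.
From (e): 4 ∈ E.
(a): 6 ∉ E.
(c): 5 ∉ E.
(f) (exactly one): 2 ∈ Y.
Suppose 1 ∉ E: no assignment then satisfies all the clues, so 1 ∈ E.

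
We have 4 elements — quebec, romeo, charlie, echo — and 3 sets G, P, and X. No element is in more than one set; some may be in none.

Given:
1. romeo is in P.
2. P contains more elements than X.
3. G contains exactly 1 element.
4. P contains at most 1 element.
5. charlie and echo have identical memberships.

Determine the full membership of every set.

From (1): romeo ∈ P.
(4): P already has 1, so the rest are out.
Suppose quebec ∉ G: no assignment then satisfies all the clues, so quebec ∈ G.

G = {quebec}; P = {romeo}; X = {}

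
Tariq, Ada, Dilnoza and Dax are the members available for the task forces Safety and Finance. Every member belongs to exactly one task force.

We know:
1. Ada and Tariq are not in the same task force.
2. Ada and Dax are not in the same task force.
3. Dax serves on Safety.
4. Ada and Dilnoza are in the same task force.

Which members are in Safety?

From (3): Dax ∈ Safety.
(2): Ada ∉ Safety.
(4): Dilnoza matches Ada: Dilnoza ∉ Safety.
Only one task force left: Ada ∈ Finance.
Only one task force left: Dilnoza ∈ Finance.
(1): Tariq ∉ Finance.
Only one task force left: Tariq ∈ Safety.

Safety = {Dax, Tariq}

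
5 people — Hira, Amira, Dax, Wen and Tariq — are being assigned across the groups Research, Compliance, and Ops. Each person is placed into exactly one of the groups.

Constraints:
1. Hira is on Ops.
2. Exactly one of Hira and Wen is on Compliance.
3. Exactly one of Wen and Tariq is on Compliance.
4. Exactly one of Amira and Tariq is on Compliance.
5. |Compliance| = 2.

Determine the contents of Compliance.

Compliance = {Amira, Wen}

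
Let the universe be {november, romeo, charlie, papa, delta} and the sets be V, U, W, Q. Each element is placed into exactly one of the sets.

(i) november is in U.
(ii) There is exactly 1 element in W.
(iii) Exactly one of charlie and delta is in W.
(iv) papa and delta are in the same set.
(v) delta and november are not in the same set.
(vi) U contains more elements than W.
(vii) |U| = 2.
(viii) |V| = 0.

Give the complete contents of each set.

V = {}; U = {november, romeo}; W = {charlie}; Q = {delta, papa}

From (i): november ∈ U.
(v): delta ∉ U.
(viii): V already has 0, so the rest are out.
(iv): papa matches delta: papa ∉ U.
Suppose romeo ∉ U: no assignment then satisfies all the clues, so romeo ∈ U.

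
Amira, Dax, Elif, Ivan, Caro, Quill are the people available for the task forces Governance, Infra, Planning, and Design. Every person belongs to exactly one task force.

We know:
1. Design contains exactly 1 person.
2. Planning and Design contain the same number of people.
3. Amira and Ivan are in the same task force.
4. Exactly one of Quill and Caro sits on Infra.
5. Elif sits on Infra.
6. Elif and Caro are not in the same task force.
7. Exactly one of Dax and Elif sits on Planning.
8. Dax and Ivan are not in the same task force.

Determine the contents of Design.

Design = {Caro}

From (5): Elif ∈ Infra.
(6): Caro ∉ Infra.
(7) (exactly one): Dax ∈ Planning.
(8): Ivan ∉ Planning.
(3): Amira matches Ivan: Amira ∉ Planning.
(4) (exactly one): Quill ∈ Infra.
Suppose Amira ∈ Design: no assignment then satisfies all the clues, so Amira ∉ Design.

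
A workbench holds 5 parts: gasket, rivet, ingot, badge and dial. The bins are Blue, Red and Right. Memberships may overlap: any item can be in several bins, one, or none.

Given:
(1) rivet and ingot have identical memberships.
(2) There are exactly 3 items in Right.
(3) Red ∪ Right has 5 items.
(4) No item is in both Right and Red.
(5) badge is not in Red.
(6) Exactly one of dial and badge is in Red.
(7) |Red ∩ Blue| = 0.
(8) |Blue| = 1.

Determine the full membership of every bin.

Blue = {badge}; Red = {dial, gasket}; Right = {badge, ingot, rivet}

From (5): badge ∉ Red.
(6) (exactly one): dial ∈ Red.
(4) (disjoint): dial ∉ Right.
Suppose gasket ∈ Blue: no assignment then satisfies all the clues, so gasket ∉ Blue.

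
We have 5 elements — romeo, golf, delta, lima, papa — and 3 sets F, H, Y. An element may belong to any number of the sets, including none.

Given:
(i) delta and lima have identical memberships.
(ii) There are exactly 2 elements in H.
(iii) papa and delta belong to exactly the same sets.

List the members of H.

H = {golf, romeo}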